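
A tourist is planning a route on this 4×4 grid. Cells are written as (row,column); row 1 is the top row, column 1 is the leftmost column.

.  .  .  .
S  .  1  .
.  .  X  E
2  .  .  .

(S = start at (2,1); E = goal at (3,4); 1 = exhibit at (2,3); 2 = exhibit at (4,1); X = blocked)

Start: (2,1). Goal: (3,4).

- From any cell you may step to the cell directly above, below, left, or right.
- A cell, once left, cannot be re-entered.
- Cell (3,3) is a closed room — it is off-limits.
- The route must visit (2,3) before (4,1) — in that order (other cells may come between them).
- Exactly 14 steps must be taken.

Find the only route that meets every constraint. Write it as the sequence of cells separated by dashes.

The waypoints must appear in the order (2,3), (4,1), with no cell reused.
Route from (2,1): up to (1,1), 3× right (reaching (1,4)), down to (2,4), 2× left (reaching (2,2)), down to (3,2), left to (3,1), down to (4,1), 3× right (reaching (4,4)), up to (3,4) — 14 moves in all.
Check: order respected (1 at step 6, 2 at step 10); 14 moves as required.

(2,1) - (1,1) - (1,2) - (1,3) - (1,4) - (2,4) - (2,3) - (2,2) - (3,2) - (3,1) - (4,1) - (4,2) - (4,3) - (4,4) - (3,4)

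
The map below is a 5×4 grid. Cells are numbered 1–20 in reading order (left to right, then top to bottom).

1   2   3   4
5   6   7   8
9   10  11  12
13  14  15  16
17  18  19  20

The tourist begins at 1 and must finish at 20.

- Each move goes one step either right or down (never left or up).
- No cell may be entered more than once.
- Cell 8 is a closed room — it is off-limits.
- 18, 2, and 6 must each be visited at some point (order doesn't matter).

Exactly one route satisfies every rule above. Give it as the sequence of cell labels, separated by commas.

1, 2, 6, 10, 14, 18, 19, 20

Moves only go right or down, so the column and row indices never decrease.
Route from 1: right to 2, 4× down (reaching 18), 2× right (reaching 20) — 7 moves in all.
Check: all required cells visited.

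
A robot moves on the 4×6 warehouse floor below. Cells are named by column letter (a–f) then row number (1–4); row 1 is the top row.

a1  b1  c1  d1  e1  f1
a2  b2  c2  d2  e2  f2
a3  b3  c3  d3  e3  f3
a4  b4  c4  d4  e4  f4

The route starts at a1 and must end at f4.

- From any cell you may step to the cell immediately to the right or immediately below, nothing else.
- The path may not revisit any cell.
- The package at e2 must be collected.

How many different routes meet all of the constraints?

A right/down-only route from a1 to f4 makes exactly 3 down-moves and 5 right-moves in some order.
With no other constraints that would be C(8,3) = 56 routes.
Split at e2 and multiply the segment counts: a1→e2: 5; e2→f4: 3; product = 15.
That gives 15 routes.

15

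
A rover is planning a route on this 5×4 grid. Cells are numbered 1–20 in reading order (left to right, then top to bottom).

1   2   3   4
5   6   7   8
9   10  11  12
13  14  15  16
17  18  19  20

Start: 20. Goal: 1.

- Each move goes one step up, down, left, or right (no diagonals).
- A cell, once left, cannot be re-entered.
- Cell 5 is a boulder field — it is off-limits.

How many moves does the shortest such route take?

7

The Manhattan distance from 20 to 1 is |5−1| + |4−1| = 7, so at least 7 moves are needed.
A route of 7 moves achieves this: 20 → 16 → 12 → 8 → 4 → 3 → 2 → 1.
Since 7 matches the lower bound, it is optimal.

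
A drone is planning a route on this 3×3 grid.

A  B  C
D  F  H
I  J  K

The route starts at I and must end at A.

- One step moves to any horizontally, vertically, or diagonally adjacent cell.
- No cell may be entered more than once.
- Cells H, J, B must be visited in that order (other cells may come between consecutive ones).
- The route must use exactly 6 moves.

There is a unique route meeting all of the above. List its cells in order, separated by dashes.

The waypoints must appear in the order H, J, B, with no cell reused.
Route from I: up-right to F, right to H, down-left to J, up-left to D, up-right to B, left to A — 6 moves in all.
Check: order respected (H at step 2, J at step 3, B at step 5); 6 moves as required.

I - F - H - J - D - B - A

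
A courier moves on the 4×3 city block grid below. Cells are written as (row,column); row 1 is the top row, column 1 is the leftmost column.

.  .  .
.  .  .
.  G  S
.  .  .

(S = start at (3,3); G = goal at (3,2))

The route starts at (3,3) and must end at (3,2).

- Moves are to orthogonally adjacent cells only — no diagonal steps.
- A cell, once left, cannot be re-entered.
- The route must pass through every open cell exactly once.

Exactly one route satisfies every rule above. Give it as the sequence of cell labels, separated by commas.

(3,3), (4,3), (4,2), (4,1), (3,1), (2,1), (1,1), (1,2), (1,3), (2,3), (2,2), (3,2)

Need to visit all 12 open cells exactly once, starting at (3,3) and ending at (3,2).
Cell (1,1) has only two open neighbours ((2,1) and (1,2)), so the path must pass straight through it: one of those is the cell it's entered from and the other is where it exits.
Route from (3,3): down 1 to (4,3), left 2 to (4,1), up 3 to (1,1), right 2 to (1,3), down 1 to (2,3), left 1 to (2,2), down 1 to (3,2) — 11 moves in all.
Check: all 12 open cells covered.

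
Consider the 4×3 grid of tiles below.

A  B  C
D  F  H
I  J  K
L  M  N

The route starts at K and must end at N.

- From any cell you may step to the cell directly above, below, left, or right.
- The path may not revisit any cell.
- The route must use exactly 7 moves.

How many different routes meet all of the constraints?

5

Need simple routes of exactly 7 moves from K to N (Manhattan distance 1, so 3 moves are spent on a detour and 3 undoing it).
Enumerating: K H C B F J M N | K H F J I L M N | K H F D I L M N | K H F D I J M N | K J F D I L M N.
That gives 5 routes.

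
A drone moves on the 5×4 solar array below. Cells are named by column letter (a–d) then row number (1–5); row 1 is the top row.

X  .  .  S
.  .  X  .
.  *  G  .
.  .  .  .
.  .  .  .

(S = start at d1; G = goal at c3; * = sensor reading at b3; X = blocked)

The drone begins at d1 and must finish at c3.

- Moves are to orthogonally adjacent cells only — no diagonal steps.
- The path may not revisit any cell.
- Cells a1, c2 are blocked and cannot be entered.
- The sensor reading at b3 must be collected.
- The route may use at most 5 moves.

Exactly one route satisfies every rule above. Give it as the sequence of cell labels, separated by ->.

d1 -> c1 -> b1 -> b2 -> b3 -> c3

The 5-move cap with required stops at b3 leaves no slack for detours.
Route from d1: left 2 to b1, down 2 to b3, right 1 to c3 — 5 moves in all.
Check: all required cells visited; 5 ≤ 5 moves.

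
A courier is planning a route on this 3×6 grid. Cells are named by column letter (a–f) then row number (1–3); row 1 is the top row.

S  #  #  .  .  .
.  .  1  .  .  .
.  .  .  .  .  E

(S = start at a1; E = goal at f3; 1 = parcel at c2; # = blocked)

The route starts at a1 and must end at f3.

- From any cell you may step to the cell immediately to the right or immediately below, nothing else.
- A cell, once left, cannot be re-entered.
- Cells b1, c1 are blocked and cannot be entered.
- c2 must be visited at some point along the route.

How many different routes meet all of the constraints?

A right/down-only route from a1 to f3 makes exactly 2 down-moves and 5 right-moves in some order.
With no other constraints that would be C(7,2) = 21 routes.
Split at c2 and multiply the segment counts (each segment already excludes blocked cells): a1→c2: 1; c2→f3: 4; product = 4.
That gives 4 routes.

4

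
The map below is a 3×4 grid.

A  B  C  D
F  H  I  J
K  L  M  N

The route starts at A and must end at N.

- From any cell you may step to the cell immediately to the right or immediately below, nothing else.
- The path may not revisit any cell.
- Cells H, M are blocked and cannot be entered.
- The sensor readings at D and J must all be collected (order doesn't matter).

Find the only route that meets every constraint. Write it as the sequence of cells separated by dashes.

Moves only go right or down, so the column and row indices never decrease.
Route from A: right 3 to D, down 2 to N — 5 moves in all.
Check: all required cells visited.

A - B - C - D - J - N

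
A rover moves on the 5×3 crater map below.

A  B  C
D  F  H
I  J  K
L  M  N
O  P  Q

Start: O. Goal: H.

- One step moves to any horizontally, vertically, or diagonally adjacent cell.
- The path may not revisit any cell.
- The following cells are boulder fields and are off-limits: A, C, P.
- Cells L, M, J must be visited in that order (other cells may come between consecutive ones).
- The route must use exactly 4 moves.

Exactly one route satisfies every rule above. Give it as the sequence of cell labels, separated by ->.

The waypoints must appear in the order L, M, J, with no cell reused.
Route from O: up 1 to L, right 1 to M, up 1 to J, up-right 1 to H — 4 moves in all.
Check: order respected (L at step 1, M at step 2, J at step 3); 4 moves as required.

O -> L -> M -> J -> H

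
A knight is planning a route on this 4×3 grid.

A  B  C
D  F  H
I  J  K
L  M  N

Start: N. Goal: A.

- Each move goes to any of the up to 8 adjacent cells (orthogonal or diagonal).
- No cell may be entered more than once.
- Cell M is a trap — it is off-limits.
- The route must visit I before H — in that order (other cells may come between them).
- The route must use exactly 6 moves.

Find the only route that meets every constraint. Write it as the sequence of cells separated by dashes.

The waypoints must appear in the order I, H, with no cell reused.
Route from N: up-left to J, left to I, up-right to F, right to H, up-left to B, left to A — 6 moves in all.
Check: order respected (I at step 2, H at step 4); 6 moves as required.

N - J - I - F - H - B - A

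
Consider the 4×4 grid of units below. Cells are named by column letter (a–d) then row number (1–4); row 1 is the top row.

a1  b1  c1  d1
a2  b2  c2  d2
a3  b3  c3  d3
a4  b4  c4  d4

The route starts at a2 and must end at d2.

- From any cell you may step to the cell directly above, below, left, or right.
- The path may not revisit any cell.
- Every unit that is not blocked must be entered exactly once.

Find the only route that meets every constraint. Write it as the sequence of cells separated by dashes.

Need to visit all 16 open cells exactly once, starting at a2 and ending at d2.
Cell d1 has only two open neighbours (d2 and c1), so the path must pass straight through it: one of those is the cell it's entered from and the other is where it exits.
Route from a2: up to a1, right to b1, 2× down (reaching b3), left to a3, down to a4, 3× right (reaching d4), up to d3, left to c3, 2× up (reaching c1), right to d1, down to d2 — 15 moves in all.
Check: all 16 open cells covered.

a2 - a1 - b1 - b2 - b3 - a3 - a4 - b4 - c4 - d4 - d3 - c3 - c2 - c1 - d1 - d2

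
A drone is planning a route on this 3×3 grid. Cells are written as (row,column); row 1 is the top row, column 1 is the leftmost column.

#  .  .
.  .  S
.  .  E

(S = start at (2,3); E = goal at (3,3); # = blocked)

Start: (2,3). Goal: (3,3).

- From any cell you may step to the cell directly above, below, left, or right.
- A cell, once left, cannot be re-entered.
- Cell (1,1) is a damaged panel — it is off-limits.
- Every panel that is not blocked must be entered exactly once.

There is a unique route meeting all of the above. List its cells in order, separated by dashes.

(2,3) - (1,3) - (1,2) - (2,2) - (2,1) - (3,1) - (3,2) - (3,3)

Need to visit all 8 open cells exactly once, starting at (2,3) and ending at (3,3).
Cell (1,2) has only two open neighbours ((2,2) and (1,3)), so the path must pass straight through it: one of those is the cell it's entered from and the other is where it exits.
Route from (2,3): up to (1,3), left to (1,2), down to (2,2), left to (2,1), down to (3,1), 2× right (reaching (3,3)) — 7 moves in all.
Check: all 8 open cells covered.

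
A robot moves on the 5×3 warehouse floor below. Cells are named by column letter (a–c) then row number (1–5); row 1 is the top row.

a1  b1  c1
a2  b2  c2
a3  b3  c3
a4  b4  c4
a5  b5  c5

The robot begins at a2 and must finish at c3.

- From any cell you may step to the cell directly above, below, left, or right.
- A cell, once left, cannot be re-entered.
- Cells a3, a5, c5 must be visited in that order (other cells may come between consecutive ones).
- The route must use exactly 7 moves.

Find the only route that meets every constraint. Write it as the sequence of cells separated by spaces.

a2 a3 a4 a5 b5 c5 c4 c3

The waypoints must appear in the order a3, a5, c5, with no cell reused.
Route from a2: 3× down (reaching a5), 2× right (reaching c5), 2× up (reaching c3) — 7 moves in all.
Check: order respected (a3 at step 1, a5 at step 3, c5 at step 5); 7 moves as required.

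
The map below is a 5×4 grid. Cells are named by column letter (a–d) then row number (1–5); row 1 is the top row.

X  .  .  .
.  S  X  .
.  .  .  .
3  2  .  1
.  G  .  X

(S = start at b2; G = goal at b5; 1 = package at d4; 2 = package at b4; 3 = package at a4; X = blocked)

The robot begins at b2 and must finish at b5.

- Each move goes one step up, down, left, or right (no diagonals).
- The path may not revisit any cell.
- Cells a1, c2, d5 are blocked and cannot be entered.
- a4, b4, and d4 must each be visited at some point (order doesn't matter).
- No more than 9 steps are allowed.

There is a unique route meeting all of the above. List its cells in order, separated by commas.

The budget equals the shortest possible length, so every move has to be on a shortest route through the required cells.
Route from b2: down to b3, 2× right (reaching d3), down to d4, 3× left (reaching a4), down to a5, right to b5 — 9 moves in all.
Check: all required cells visited; 9 ≤ 9 moves.

b2, b3, c3, d3, d4, c4, b4, a4, a5, b5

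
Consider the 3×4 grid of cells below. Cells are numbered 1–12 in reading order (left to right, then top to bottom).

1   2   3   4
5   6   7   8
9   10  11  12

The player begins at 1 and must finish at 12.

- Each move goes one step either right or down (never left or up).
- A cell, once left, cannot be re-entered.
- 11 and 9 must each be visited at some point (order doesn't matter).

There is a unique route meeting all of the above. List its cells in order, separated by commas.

Moves only go right or down, so the column and row indices never decrease.
Route from 1: down 2 to 9, right 3 to 12 — 5 moves in all.
Check: all required cells visited.

1, 5, 9, 10, 11, 12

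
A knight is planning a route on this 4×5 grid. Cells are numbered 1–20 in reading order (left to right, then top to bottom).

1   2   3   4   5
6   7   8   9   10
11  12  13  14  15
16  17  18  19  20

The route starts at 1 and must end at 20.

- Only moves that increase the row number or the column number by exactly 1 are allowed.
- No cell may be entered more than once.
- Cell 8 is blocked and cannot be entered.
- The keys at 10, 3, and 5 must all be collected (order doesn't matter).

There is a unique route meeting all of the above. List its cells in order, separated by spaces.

Moves only go right or down, so the column and row indices never decrease.
Route from 1: 4× right (reaching 5), 3× down (reaching 20) — 7 moves in all.
Check: all required cells visited.

1 2 3 4 5 10 15 20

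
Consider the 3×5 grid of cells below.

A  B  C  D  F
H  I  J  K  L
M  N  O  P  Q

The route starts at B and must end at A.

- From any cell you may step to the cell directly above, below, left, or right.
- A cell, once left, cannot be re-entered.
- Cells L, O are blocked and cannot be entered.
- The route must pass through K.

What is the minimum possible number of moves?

Any route passes through K somewhere between B and A. Summing Manhattan distances along the two legs (B → K → A) gives a lower bound of 3 + 4 = 7 moves.
A route of 7 moves achieves this: B → C → D → K → J → I → H → A.
Since 7 matches the lower bound, it is optimal.

7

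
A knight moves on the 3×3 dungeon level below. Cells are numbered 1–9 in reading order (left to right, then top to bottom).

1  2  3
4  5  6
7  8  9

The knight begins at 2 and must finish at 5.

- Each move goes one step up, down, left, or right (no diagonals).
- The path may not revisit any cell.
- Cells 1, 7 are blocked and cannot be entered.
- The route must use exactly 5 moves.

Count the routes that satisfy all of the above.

1

Need simple routes of exactly 5 moves from 2 to 5 (Manhattan distance 1, so 2 moves are spent on a detour and 2 undoing it).
Enumerating: 2 3 6 9 8 5.
That gives 1 route.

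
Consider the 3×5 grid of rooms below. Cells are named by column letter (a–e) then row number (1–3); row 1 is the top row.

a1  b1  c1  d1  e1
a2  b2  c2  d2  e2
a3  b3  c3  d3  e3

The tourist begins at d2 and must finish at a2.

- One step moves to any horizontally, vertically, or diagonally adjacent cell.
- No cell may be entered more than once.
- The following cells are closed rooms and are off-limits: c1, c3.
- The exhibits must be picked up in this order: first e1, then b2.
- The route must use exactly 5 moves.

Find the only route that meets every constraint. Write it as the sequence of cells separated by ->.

The waypoints must appear in the order e1, b2, with no cell reused.
Route from d2: up-right 1 to e1, left 1 to d1, down-left 1 to c2, left 2 to a2 — 5 moves in all.
Check: order respected (e1 at step 1, b2 at step 4); 5 moves as required.

d2 -> e1 -> d1 -> c2 -> b2 -> a2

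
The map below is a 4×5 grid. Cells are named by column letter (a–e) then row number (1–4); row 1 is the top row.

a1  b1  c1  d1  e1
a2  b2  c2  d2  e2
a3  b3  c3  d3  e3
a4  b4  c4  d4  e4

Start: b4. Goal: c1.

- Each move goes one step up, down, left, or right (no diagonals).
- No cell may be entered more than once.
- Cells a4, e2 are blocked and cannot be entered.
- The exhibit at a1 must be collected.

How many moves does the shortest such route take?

Any route passes through a1 somewhere between b4 and c1. Summing Manhattan distances along the two legs (b4 → a1 → c1) gives a lower bound of 4 + 2 = 6 moves.
A route of 6 moves achieves this: b4 → b3 → b2 → a2 → a1 → b1 → c1.
Since 6 matches the lower bound, it is optimal.

6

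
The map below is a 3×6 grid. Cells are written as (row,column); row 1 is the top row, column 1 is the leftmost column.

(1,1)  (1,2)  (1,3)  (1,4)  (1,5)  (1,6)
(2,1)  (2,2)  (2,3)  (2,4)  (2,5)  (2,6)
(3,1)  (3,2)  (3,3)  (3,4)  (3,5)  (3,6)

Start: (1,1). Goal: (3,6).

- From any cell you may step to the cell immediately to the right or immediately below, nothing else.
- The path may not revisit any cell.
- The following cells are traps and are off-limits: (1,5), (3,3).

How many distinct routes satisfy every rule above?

A right/down-only route from (1,1) to (3,6) makes exactly 2 down-moves and 5 right-moves in some order.
With no other constraints that would be C(7,2) = 21 routes.
Subtract routes through each blocked cell (inclusion–exclusion for overlaps): − through (1,5): 3 − through (3,3): 6 → 12.
That gives 12 routes.

12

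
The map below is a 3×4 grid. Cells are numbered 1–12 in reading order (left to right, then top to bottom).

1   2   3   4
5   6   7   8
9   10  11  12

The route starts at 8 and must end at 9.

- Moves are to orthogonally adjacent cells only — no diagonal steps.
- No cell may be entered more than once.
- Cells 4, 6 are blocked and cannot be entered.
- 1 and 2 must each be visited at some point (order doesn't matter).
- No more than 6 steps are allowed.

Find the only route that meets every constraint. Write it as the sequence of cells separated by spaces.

The budget equals the shortest possible length, so every move has to be on a shortest route through the required cells.
Route from 8: left 1 to 7, up 1 to 3, left 2 to 1, down 2 to 9 — 6 moves in all.
Check: all required cells visited; 6 ≤ 6 moves.

8 7 3 2 1 5 9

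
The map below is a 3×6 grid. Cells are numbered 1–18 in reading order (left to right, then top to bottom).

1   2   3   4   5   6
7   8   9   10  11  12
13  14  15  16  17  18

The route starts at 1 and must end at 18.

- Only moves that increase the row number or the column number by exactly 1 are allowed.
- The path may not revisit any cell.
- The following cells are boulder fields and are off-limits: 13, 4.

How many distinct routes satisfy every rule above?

A right/down-only route from 1 to 18 makes exactly 2 down-moves and 5 right-moves in some order.
With no other constraints that would be C(7,2) = 21 routes.
Subtract routes through each blocked cell (inclusion–exclusion for overlaps): − through 4: 6 − through 13: 1 → 14.
That gives 14 routes.

14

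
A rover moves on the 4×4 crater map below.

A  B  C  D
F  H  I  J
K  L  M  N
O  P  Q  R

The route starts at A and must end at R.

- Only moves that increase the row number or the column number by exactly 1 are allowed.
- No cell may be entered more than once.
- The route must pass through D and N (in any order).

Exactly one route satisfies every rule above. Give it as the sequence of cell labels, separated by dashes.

Moves only go right or down, so the column and row indices never decrease.
Route from A: right 3 to D, down 3 to R — 6 moves in all.
Check: all required cells visited.

A - B - C - D - J - N - R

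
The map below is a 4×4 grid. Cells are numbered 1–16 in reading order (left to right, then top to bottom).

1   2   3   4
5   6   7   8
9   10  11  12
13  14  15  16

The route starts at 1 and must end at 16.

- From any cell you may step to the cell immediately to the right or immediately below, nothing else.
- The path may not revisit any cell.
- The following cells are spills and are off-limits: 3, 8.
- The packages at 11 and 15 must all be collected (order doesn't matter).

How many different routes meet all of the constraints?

A right/down-only route from 1 to 16 makes exactly 3 down-moves and 3 right-moves in some order.
With no other constraints that would be C(6,3) = 20 routes.
A monotone route can only reach the required cells in the order 11, 15, so split there and multiply the segment counts (each segment already excludes blocked cells): 1→11: 5; 11→15: 1; 15→16: 1; product = 5.
That gives 5 routes.

5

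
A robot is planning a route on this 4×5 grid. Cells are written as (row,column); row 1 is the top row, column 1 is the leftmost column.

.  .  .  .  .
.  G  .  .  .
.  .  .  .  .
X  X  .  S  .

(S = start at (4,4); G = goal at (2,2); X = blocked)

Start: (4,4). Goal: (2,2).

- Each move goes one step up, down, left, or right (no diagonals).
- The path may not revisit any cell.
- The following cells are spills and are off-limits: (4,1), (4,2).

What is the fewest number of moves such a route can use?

4

The Manhattan distance from (4,4) to (2,2) is |4−2| + |4−2| = 4, so at least 4 moves are needed.
A route of 4 moves achieves this: (4,4) → (3,4) → (2,4) → (2,3) → (2,2).
Since 4 matches the lower bound, it is optimal.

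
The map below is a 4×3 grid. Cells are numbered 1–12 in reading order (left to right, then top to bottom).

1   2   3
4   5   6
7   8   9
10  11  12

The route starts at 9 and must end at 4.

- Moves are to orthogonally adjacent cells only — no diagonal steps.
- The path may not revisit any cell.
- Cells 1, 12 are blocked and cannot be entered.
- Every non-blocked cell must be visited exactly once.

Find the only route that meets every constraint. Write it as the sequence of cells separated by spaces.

Need to visit all 10 open cells exactly once, starting at 9 and ending at 4.
Cell 3 has only two open neighbours (6 and 2), so the path must pass straight through it: one of those is the cell it's entered from and the other is where it exits.
Route from 9: 2× up (reaching 3), left to 2, 3× down (reaching 11), left to 10, 2× up (reaching 4) — 9 moves in all.
Check: all 10 open cells covered.

9 6 3 2 5 8 11 10 7 4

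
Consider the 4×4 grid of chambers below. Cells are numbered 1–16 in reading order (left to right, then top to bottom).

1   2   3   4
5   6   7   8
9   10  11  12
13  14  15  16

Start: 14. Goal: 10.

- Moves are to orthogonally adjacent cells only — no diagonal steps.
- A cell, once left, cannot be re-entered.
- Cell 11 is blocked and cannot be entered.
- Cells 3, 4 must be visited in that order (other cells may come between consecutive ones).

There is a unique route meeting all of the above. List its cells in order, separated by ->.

14 -> 13 -> 9 -> 5 -> 1 -> 2 -> 3 -> 4 -> 8 -> 7 -> 6 -> 10

The waypoints must appear in the order 3, 4, with no cell reused.
Route from 14: left to 13, 3× up (reaching 1), 3× right (reaching 4), down to 8, 2× left (reaching 6), down to 10 — 11 moves in all.
Check: order respected (3 at step 6, 4 at step 7).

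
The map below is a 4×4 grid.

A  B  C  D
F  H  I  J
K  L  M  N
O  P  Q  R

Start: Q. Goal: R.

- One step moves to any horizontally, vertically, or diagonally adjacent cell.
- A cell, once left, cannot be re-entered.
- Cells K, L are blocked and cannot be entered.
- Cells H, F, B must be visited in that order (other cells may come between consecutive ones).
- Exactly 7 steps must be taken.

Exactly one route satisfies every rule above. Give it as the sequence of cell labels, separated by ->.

The waypoints must appear in the order H, F, B, with no cell reused.
Route from Q: up 1 to M, up-left 1 to H, left 1 to F, up-right 1 to B, down-right 2 to N, down 1 to R — 7 moves in all.
Check: order respected (H at step 2, F at step 3, B at step 4); 7 moves as required.

Q -> M -> H -> F -> B -> I -> N -> R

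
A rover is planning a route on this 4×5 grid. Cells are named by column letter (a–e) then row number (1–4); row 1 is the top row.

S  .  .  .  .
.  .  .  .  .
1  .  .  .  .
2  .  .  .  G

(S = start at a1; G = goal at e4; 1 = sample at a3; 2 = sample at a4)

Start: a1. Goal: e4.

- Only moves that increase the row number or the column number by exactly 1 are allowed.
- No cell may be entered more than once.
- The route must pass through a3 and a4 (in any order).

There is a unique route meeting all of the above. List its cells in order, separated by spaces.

a1 a2 a3 a4 b4 c4 d4 e4

Moves only go right or down, so the column and row indices never decrease.
Route from a1: 3× down (reaching a4), 4× right (reaching e4) — 7 moves in all.
Check: all required cells visited.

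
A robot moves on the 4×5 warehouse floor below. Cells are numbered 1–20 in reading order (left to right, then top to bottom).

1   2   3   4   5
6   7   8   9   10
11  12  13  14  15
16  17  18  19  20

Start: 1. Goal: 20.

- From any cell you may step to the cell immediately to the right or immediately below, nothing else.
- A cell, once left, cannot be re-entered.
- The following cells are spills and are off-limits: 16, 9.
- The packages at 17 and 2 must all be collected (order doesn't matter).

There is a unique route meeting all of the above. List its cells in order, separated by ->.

1 -> 2 -> 7 -> 12 -> 17 -> 18 -> 19 -> 20

Moves only go right or down, so the column and row indices never decrease.
Route from 1: right 1 to 2, down 3 to 17, right 3 to 20 — 7 moves in all.
Check: all required cells visited.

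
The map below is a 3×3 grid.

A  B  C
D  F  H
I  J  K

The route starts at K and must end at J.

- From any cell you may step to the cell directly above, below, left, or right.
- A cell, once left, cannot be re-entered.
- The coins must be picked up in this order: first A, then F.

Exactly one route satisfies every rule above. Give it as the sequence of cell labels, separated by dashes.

The waypoints must appear in the order A, F, with no cell reused.
Route from K: 2× up (reaching C), 2× left (reaching A), down to D, right to F, down to J — 7 moves in all.
Check: order respected (A at step 4, F at step 6).

K - H - C - B - A - D - F - J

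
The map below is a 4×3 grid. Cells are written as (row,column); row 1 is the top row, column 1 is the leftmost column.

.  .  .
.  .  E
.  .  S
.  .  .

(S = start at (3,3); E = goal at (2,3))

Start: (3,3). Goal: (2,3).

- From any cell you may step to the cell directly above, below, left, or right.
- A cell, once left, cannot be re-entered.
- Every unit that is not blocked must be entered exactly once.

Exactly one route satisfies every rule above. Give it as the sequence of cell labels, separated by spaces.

(3,3) (4,3) (4,2) (4,1) (3,1) (3,2) (2,2) (2,1) (1,1) (1,2) (1,3) (2,3)

Need to visit all 12 open cells exactly once, starting at (3,3) and ending at (2,3).
Cell (1,1) has only two open neighbours ((2,1) and (1,2)), so the path must pass straight through it: one of those is the cell it's entered from and the other is where it exits.
Route from (3,3): down to (4,3), 2× left (reaching (4,1)), up to (3,1), right to (3,2), up to (2,2), left to (2,1), up to (1,1), 2× right (reaching (1,3)), down to (2,3) — 11 moves in all.
Check: all 12 open cells covered.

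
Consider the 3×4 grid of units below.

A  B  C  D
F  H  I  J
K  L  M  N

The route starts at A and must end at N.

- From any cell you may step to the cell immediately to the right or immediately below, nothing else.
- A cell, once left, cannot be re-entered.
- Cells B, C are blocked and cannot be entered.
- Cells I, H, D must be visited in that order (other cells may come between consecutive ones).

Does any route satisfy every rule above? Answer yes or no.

H lies to the left of I, so going from I to H would need a leftward move — but moves only go right/down, so I cannot be visited before H.

no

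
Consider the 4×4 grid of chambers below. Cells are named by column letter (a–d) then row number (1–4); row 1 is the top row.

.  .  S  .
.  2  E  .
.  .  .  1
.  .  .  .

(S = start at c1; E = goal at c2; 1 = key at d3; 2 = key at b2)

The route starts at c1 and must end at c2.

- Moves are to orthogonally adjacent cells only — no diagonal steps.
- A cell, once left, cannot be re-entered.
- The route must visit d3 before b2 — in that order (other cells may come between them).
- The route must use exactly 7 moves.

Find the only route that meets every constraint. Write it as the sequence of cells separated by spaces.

c1 d1 d2 d3 c3 b3 b2 c2

The waypoints must appear in the order d3, b2, with no cell reused.
Route from c1: right 1 to d1, down 2 to d3, left 2 to b3, up 1 to b2, right 1 to c2 — 7 moves in all.
Check: order respected (1 at step 3, 2 at step 6); 7 moves as required.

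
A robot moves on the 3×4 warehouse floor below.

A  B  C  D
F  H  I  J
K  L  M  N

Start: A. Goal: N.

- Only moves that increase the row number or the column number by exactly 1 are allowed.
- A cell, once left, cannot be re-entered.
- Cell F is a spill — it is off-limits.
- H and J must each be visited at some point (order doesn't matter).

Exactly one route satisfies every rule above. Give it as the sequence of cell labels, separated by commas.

Moves only go right or down, so the column and row indices never decrease.
Route from A: right 1 to B, down 1 to H, right 2 to J, down 1 to N — 5 moves in all.
Check: all required cells visited.

A, B, H, I, J, N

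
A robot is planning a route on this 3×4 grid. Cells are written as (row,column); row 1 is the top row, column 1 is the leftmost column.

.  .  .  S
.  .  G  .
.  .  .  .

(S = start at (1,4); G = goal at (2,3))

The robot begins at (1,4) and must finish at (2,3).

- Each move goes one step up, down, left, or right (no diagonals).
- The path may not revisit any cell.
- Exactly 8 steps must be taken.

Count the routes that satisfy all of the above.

Need simple routes of exactly 8 moves from (1,4) to (2,3) (Manhattan distance 2, so 3 moves are spent on a detour and 3 undoing it).
Enumerating: (1,4) (2,4) (3,4) (3,3) (3,2) (2,2) (1,2) (1,3) (2,3) | (1,4) (2,4) (3,4) (3,3) (3,2) (3,1) (2,1) (2,2) (2,3) | (1,4) (1,3) (1,2) (2,2) (3,2) (3,3) (3,4) (2,4) (2,3) | (1,4) (1,3) (1,2) (2,2) (2,1) (3,1) (3,2) (3,3) (2,3) | (1,4) (1,3) (1,2) (1,1) (2,1) (3,1) (3,2) (2,2) (2,3) | (1,4) (1,3) (1,2) (1,1) (2,1) (3,1) (3,2) (3,3) (2,3) | (1,4) (1,3) (1,2) (1,1) (2,1) (2,2) (3,2) (3,3) (2,3).
That gives 7 routes.

7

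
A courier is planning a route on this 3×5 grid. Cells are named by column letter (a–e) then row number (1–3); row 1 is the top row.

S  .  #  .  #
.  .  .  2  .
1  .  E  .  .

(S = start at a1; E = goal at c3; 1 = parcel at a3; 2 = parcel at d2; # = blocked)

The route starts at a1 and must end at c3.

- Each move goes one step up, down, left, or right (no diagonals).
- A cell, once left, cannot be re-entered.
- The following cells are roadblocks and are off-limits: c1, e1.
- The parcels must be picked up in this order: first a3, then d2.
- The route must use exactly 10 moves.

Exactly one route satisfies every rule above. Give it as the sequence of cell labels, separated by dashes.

a1 - a2 - a3 - b3 - b2 - c2 - d2 - e2 - e3 - d3 - c3

The waypoints must appear in the order a3, d2, with no cell reused.
Route from a1: down 2 to a3, right 1 to b3, up 1 to b2, right 3 to e2, down 1 to e3, left 2 to c3 — 10 moves in all.
Check: order respected (1 at step 2, 2 at step 6); 10 moves as required.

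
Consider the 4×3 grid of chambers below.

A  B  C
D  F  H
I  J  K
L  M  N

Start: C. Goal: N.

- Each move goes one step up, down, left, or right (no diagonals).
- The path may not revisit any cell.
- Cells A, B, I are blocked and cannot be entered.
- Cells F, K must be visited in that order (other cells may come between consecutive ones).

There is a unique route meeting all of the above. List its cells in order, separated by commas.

C, H, F, J, K, N

The waypoints must appear in the order F, K, with no cell reused.
Route from C: down to H, left to F, down to J, right to K, down to N — 5 moves in all.
Check: order respected (F at step 2, K at step 4).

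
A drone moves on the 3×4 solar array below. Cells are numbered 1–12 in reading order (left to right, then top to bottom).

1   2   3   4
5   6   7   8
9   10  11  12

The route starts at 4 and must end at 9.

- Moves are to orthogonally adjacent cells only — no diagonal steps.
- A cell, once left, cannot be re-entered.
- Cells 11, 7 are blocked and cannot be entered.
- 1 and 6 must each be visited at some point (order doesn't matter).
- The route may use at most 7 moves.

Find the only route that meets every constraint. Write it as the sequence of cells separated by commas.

4, 3, 2, 1, 5, 6, 10, 9

The 7-move cap with required stops at 1, 6 leaves no slack for detours.
Route from 4: 3× left (reaching 1), down to 5, right to 6, down to 10, left to 9 — 7 moves in all.
Check: all required cells visited; 7 ≤ 7 moves.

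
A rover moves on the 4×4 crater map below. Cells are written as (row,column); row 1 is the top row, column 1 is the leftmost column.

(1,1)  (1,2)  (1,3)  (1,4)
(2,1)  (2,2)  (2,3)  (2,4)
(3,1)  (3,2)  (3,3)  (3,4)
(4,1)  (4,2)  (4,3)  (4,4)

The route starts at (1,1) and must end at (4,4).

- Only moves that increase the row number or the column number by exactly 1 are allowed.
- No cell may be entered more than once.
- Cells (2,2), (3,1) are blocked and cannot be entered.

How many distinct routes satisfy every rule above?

4

A right/down-only route from (1,1) to (4,4) makes exactly 3 down-moves and 3 right-moves in some order.
With no other constraints that would be C(6,3) = 20 routes.
Subtract routes through each blocked cell (inclusion–exclusion for overlaps): − through (2,2): 12 − through (3,1): 4 → 4.
That gives 4 routes.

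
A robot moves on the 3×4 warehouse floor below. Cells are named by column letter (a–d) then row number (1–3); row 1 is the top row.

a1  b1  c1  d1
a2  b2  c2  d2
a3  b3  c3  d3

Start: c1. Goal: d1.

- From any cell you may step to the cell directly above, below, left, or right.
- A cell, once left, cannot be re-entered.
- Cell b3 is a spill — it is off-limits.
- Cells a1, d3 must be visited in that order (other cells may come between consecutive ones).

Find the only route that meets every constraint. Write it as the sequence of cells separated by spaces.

The waypoints must appear in the order a1, d3, with no cell reused.
Route from c1: 2× left (reaching a1), down to a2, 2× right (reaching c2), down to c3, right to d3, 2× up (reaching d1) — 9 moves in all.
Check: order respected (a1 at step 2, d3 at step 7).

c1 b1 a1 a2 b2 c2 c3 d3 d2 d1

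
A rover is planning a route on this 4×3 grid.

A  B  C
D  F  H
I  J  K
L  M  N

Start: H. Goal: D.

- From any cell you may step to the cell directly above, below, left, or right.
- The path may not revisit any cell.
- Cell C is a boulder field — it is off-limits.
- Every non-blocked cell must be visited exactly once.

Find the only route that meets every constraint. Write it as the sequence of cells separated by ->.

H -> K -> N -> M -> L -> I -> J -> F -> B -> A -> D

Need to visit all 11 open cells exactly once, starting at H and ending at D.
Cell N has only two open neighbours (K and M), so the path must pass straight through it: one of those is the cell it's entered from and the other is where it exits.
Route from H: down 2 to N, left 2 to L, up 1 to I, right 1 to J, up 2 to B, left 1 to A, down 1 to D — 10 moves in all.
Check: all 11 open cells covered.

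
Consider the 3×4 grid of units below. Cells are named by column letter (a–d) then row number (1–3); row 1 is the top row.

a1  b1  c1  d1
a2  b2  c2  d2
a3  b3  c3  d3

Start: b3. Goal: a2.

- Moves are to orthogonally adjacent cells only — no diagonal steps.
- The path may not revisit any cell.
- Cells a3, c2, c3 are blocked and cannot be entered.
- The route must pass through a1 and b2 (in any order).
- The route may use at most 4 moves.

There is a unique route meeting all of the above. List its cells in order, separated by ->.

Any route must reach a1 and b2 and still end at a2 within 4 moves, so the order of the required stops is forced.
Route from b3: up 2 to b1, left 1 to a1, down 1 to a2 — 4 moves in all.
Check: all required cells visited; 4 ≤ 4 moves.

b3 -> b2 -> b1 -> a1 -> a2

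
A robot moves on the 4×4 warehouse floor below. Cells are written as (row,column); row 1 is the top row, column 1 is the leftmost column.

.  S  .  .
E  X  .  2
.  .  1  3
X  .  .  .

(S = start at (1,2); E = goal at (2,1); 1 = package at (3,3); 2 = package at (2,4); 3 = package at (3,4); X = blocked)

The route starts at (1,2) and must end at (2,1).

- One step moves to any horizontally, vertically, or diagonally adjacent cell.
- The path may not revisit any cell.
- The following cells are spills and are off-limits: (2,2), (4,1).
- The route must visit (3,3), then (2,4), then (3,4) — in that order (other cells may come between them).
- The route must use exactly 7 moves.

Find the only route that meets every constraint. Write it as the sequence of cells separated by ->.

(1,2) -> (2,3) -> (3,3) -> (2,4) -> (3,4) -> (4,3) -> (3,2) -> (2,1)

The waypoints must appear in the order (3,3), (2,4), (3,4), with no cell reused.
Route from (1,2): down-right to (2,3), down to (3,3), up-right to (2,4), down to (3,4), down-left to (4,3), 2× up-left (reaching (2,1)) — 7 moves in all.
Check: order respected (1 at step 2, 2 at step 3, 3 at step 4); 7 moves as required.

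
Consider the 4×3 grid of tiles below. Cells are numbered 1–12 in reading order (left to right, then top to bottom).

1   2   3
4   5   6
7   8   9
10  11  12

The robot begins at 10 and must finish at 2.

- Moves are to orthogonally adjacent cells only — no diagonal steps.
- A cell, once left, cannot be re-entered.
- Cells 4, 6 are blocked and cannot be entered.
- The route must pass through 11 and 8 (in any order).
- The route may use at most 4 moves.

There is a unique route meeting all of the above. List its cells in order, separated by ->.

10 -> 11 -> 8 -> 5 -> 2

Any route must reach 11 and 8 and still end at 2 within 4 moves, so the order of the required stops is forced.
Route from 10: right to 11, 3× up (reaching 2) — 4 moves in all.
Check: all required cells visited; 4 ≤ 4 moves.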